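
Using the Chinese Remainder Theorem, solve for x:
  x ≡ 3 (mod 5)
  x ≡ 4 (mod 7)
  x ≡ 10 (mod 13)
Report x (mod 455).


Moduli 5, 7, 13 are pairwise coprime; by CRT there is a unique solution modulo M = 5 · 7 · 13 = 455.
Solve pairwise, accumulating the modulus:
  Start with x ≡ 3 (mod 5).
  Combine with x ≡ 4 (mod 7): since gcd(5, 7) = 1, we get a unique residue mod 35.
    Write x = 3 + 5·t and substitute into x ≡ 4 (mod 7): 5·t ≡ 4 − 3 = 1 (mod 7).
    The inverse of 5 mod 7 is 3 (since 5·3 = 15 = 2·7 + 1), so t ≡ 3·1 = 3 ≡ 3 (mod 7).
    Then x = 3 + 5·3 = 18, valid modulo lcm(5, 7) = 35: x ≡ 18 (mod 35).
  Combine with x ≡ 10 (mod 13): since gcd(35, 13) = 1, we get a unique residue mod 455.
    Write x = 18 + 35·t and substitute into x ≡ 10 (mod 13): 35·t ≡ 10 − 18 = -8 (mod 13).
    Reduce coefficients mod 13: 9·t ≡ 5 (mod 13).
    The inverse of 9 mod 13 is 3 (since 9·3 = 27 = 2·13 + 1), so t ≡ 3·5 = 15 ≡ 2 (mod 13).
    Then x = 18 + 35·2 = 88, valid modulo lcm(35, 13) = 455: x ≡ 88 (mod 455).
Verify: 88 mod 5 = 3 ✓, 88 mod 7 = 4 ✓, 88 mod 13 = 10 ✓.

x ≡ 88 (mod 455).


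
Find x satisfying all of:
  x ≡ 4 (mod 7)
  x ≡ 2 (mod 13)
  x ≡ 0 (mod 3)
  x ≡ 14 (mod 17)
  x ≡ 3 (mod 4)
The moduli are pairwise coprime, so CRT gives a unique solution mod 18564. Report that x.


Product of moduli M = 7 · 13 · 3 · 17 · 4 = 18564.
Merge one congruence at a time:
  Start: x ≡ 4 (mod 7).
  Combine with x ≡ 2 (mod 13); new modulus lcm = 91.
    Write x = 4 + 7·t and substitute into x ≡ 2 (mod 13): 7·t ≡ 2 − 4 = -2 (mod 13).
    Reduce coefficients mod 13: 7·t ≡ 11 (mod 13).
    The inverse of 7 mod 13 is 2 (since 7·2 = 14 = 1·13 + 1), so t ≡ 2·11 = 22 ≡ 9 (mod 13).
    Then x = 4 + 7·9 = 67, valid modulo lcm(7, 13) = 91: x ≡ 67 (mod 91).
  Combine with x ≡ 0 (mod 3); new modulus lcm = 273.
    Write x = 67 + 91·t and substitute into x ≡ 0 (mod 3): 91·t ≡ 0 − 67 = -67 (mod 3).
    Reduce coefficients mod 3: 1·t ≡ 2 (mod 3).
    So t ≡ 2 (mod 3).
    Then x = 67 + 91·2 = 249, valid modulo lcm(91, 3) = 273: x ≡ 249 (mod 273).
  Combine with x ≡ 14 (mod 17); new modulus lcm = 4641.
    Write x = 249 + 273·t and substitute into x ≡ 14 (mod 17): 273·t ≡ 14 − 249 = -235 (mod 17).
    Reduce coefficients mod 17: 1·t ≡ 3 (mod 17).
    So t ≡ 3 (mod 17).
    Then x = 249 + 273·3 = 1068, valid modulo lcm(273, 17) = 4641: x ≡ 1068 (mod 4641).
  Combine with x ≡ 3 (mod 4); new modulus lcm = 18564.
    Write x = 1068 + 4641·t and substitute into x ≡ 3 (mod 4): 4641·t ≡ 3 − 1068 = -1065 (mod 4).
    Reduce coefficients mod 4: 1·t ≡ 3 (mod 4).
    So t ≡ 3 (mod 4).
    Then x = 1068 + 4641·3 = 14991, valid modulo lcm(4641, 4) = 18564: x ≡ 14991 (mod 18564).
Verify against each original: 14991 mod 7 = 4, 14991 mod 13 = 2, 14991 mod 3 = 0, 14991 mod 17 = 14, 14991 mod 4 = 3.

x ≡ 14991 (mod 18564).


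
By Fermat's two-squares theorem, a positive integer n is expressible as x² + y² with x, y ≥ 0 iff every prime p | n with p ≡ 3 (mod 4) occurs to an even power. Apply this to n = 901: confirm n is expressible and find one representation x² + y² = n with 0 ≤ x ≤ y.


Step 1: Factor n = 901 = 17 · 53.
Step 2: Check the mod-4 condition on each prime factor: 17 ≡ 1 (mod 4), exponent 1; 53 ≡ 1 (mod 4), exponent 1.
All primes ≡ 3 (mod 4) appear to even exponent (or don't appear), so by the two-squares theorem n IS expressible as a sum of two squares.
Step 3: Build a representation. Here n = 17 · 53 is a product of primes ≡ 1 (mod 4). Each prime p ≡ 1 (mod 4) is itself a sum of two squares; find a² by testing p − a² for a perfect square:
  17: 17 − 1² = 16 = 4² ⇒ 17 = 1² + 4².
  53: 53 − 1² = 52, 53 − 2² = 49 = 7² ⇒ 53 = 2² + 7².
  Combine using the Brahmagupta–Fibonacci identity (a² + b²)(c² + d²) = (ac − bd)² + (ad + bc)² = (ac + bd)² + (ad − bc)²:
  17 · 53 = 901: from (1² + 4²)(2² + 7²), take (1·2 − 4·7, 1·7 + 4·2) = (2 − 28, 7 + 8) = (-26, 15); dropping signs (only squares matter) gives (26, 15); check 26² + 15² = 676 + 225 = 901 ✓.
Step 4: Order so x ≤ y and verify: 15² + 26² = 225 + 676 = 901 = n. ✓

n = 901 = 15² + 26² (one valid representation with x ≤ y).


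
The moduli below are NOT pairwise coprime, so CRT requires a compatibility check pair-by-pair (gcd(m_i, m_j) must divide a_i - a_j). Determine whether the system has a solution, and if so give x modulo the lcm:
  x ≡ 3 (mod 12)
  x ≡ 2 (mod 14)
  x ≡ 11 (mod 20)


Moduli 12, 14, 20 are not pairwise coprime, so CRT works modulo lcm(m_i) when all pairwise compatibility conditions hold.
Pairwise compatibility: gcd(m_i, m_j) must divide a_i - a_j for every pair.
Merge one congruence at a time:
  Start: x ≡ 3 (mod 12).
  Combine with x ≡ 2 (mod 14): gcd(12, 14) = 2, and 2 - 3 = -1 is NOT divisible by 2.
    ⇒ system is inconsistent (no integer solution).

No solution (the system is inconsistent).


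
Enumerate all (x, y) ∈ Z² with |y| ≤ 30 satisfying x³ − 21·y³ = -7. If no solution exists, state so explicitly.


The equation is x³ - 21y³ = -7. For fixed y, x³ = 21·y³ − 7, so a solution requires the RHS to be a perfect cube.
Strategy: iterate y from -30 to 30, compute RHS = 21·y³ − 7, and check whether it is a (positive or negative) perfect cube.
Check small values of y:
  y = 0: RHS = -7 is not a perfect cube.
  y = 1: RHS = 14 is not a perfect cube.
  y = -1: RHS = -28 is not a perfect cube.
  y = 2: RHS = 161 is not a perfect cube.
  y = -2: RHS = -175 is not a perfect cube.
  y = 3: RHS = 560 is not a perfect cube.
  y = -3: RHS = -574 is not a perfect cube.
Continuing the search up to |y| = 30 finds no solutions either.
No (x, y) in the scanned range satisfies the equation.

No integer solutions with |y| ≤ 30.


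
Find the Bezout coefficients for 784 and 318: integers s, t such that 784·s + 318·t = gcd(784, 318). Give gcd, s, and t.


Euclidean algorithm on (784, 318) — divide until remainder is 0:
  784 = 2 · 318 + 148
  318 = 2 · 148 + 22
  148 = 6 · 22 + 16
  22 = 1 · 16 + 6
  16 = 2 · 6 + 4
  6 = 1 · 4 + 2
  4 = 2 · 2 + 0
gcd(784, 318) = 2.
Track Bezout coefficients alongside the remainders: start with r₀ = 784 = a·1 + b·0 (s = 1, t = 0) and r₁ = 318 = a·0 + b·1 (s = 0, t = 1); each new remainder r_{k+1} = r_{k-1} − q_k·r_k inherits s_{k+1} = s_{k-1} − q_k·s_k, t_{k+1} = t_{k-1} − q_k·t_k, so r_k = a·s_k + b·t_k at every step:
  q = 2: r = 148, s = 1 − 2·0 = 1, t = 0 − 2·1 = -2  (check: 784·1 + 318·(-2) = 148)
  q = 2: r = 22, s = 0 − 2·1 = -2, t = 1 − 2·(-2) = 5  (check: 784·(-2) + 318·5 = 22)
  q = 6: r = 16, s = 1 − 6·(-2) = 13, t = -2 − 6·5 = -32  (check: 784·13 + 318·(-32) = 16)
  q = 1: r = 6, s = -2 − 1·13 = -15, t = 5 − 1·(-32) = 37  (check: 784·(-15) + 318·37 = 6)
  q = 2: r = 4, s = 13 − 2·(-15) = 43, t = -32 − 2·37 = -106  (check: 784·43 + 318·(-106) = 4)
  q = 1: r = 2, s = -15 − 1·43 = -58, t = 37 − 1·(-106) = 143  (check: 784·(-58) + 318·143 = 2)
The row with r = 2 (the gcd) gives the Bezout coefficients s = -58, t = 143.
Result: 784 · (-58) + 318 · (143) = 2.

gcd(784, 318) = 2; s = -58, t = 143 (check: 784·(-58) + 318·143 = 2).


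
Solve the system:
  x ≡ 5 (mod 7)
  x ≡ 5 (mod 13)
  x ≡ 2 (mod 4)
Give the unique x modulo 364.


Moduli 7, 13, 4 are pairwise coprime; by CRT there is a unique solution modulo M = 7 · 13 · 4 = 364.
Solve pairwise, accumulating the modulus:
  Start with x ≡ 5 (mod 7).
  Combine with x ≡ 5 (mod 13): since gcd(7, 13) = 1, we get a unique residue mod 91.
    Write x = 5 + 7·t and substitute into x ≡ 5 (mod 13): 7·t ≡ 5 − 5 = 0 (mod 13).
    The inverse of 7 mod 13 is 2 (since 7·2 = 14 = 1·13 + 1), so t ≡ 2·0 = 0 ≡ 0 (mod 13).
    Then x = 5 + 7·0 = 5, valid modulo lcm(7, 13) = 91: x ≡ 5 (mod 91).
  Combine with x ≡ 2 (mod 4): since gcd(91, 4) = 1, we get a unique residue mod 364.
    Write x = 5 + 91·t and substitute into x ≡ 2 (mod 4): 91·t ≡ 2 − 5 = -3 (mod 4).
    Reduce coefficients mod 4: 3·t ≡ 1 (mod 4).
    The inverse of 3 mod 4 is 3 (since 3·3 = 9 = 2·4 + 1), so t ≡ 3·1 = 3 ≡ 3 (mod 4).
    Then x = 5 + 91·3 = 278, valid modulo lcm(91, 4) = 364: x ≡ 278 (mod 364).
Verify: 278 mod 7 = 5 ✓, 278 mod 13 = 5 ✓, 278 mod 4 = 2 ✓.

x ≡ 278 (mod 364).


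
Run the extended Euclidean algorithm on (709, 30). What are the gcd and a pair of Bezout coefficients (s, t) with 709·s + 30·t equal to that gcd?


Euclidean algorithm on (709, 30) — divide until remainder is 0:
  709 = 23 · 30 + 19
  30 = 1 · 19 + 11
  19 = 1 · 11 + 8
  11 = 1 · 8 + 3
  8 = 2 · 3 + 2
  3 = 1 · 2 + 1
  2 = 2 · 1 + 0
gcd(709, 30) = 1.
Track Bezout coefficients alongside the remainders: start with r₀ = 709 = a·1 + b·0 (s = 1, t = 0) and r₁ = 30 = a·0 + b·1 (s = 0, t = 1); each new remainder r_{k+1} = r_{k-1} − q_k·r_k inherits s_{k+1} = s_{k-1} − q_k·s_k, t_{k+1} = t_{k-1} − q_k·t_k, so r_k = a·s_k + b·t_k at every step:
  q = 23: r = 19, s = 1 − 23·0 = 1, t = 0 − 23·1 = -23  (check: 709·1 + 30·(-23) = 19)
  q = 1: r = 11, s = 0 − 1·1 = -1, t = 1 − 1·(-23) = 24  (check: 709·(-1) + 30·24 = 11)
  q = 1: r = 8, s = 1 − 1·(-1) = 2, t = -23 − 1·24 = -47  (check: 709·2 + 30·(-47) = 8)
  q = 1: r = 3, s = -1 − 1·2 = -3, t = 24 − 1·(-47) = 71  (check: 709·(-3) + 30·71 = 3)
  q = 2: r = 2, s = 2 − 2·(-3) = 8, t = -47 − 2·71 = -189  (check: 709·8 + 30·(-189) = 2)
  q = 1: r = 1, s = -3 − 1·8 = -11, t = 71 − 1·(-189) = 260  (check: 709·(-11) + 30·260 = 1)
The row with r = 1 (the gcd) gives the Bezout coefficients s = -11, t = 260.
Result: 709 · (-11) + 30 · (260) = 1.

gcd(709, 30) = 1; s = -11, t = 260 (check: 709·(-11) + 30·260 = 1).


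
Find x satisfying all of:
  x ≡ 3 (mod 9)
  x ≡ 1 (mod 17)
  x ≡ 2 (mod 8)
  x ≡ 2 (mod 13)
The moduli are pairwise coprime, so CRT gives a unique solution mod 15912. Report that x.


Product of moduli M = 9 · 17 · 8 · 13 = 15912.
Merge one congruence at a time:
  Start: x ≡ 3 (mod 9).
  Combine with x ≡ 1 (mod 17); new modulus lcm = 153.
    Write x = 3 + 9·t and substitute into x ≡ 1 (mod 17): 9·t ≡ 1 − 3 = -2 (mod 17).
    Reduce coefficients mod 17: 9·t ≡ 15 (mod 17).
    The inverse of 9 mod 17 is 2 (since 9·2 = 18 = 1·17 + 1), so t ≡ 2·15 = 30 ≡ 13 (mod 17).
    Then x = 3 + 9·13 = 120, valid modulo lcm(9, 17) = 153: x ≡ 120 (mod 153).
  Combine with x ≡ 2 (mod 8); new modulus lcm = 1224.
    Write x = 120 + 153·t and substitute into x ≡ 2 (mod 8): 153·t ≡ 2 − 120 = -118 (mod 8).
    Reduce coefficients mod 8: 1·t ≡ 2 (mod 8).
    So t ≡ 2 (mod 8).
    Then x = 120 + 153·2 = 426, valid modulo lcm(153, 8) = 1224: x ≡ 426 (mod 1224).
  Combine with x ≡ 2 (mod 13); new modulus lcm = 15912.
    Write x = 426 + 1224·t and substitute into x ≡ 2 (mod 13): 1224·t ≡ 2 − 426 = -424 (mod 13).
    Reduce coefficients mod 13: 2·t ≡ 5 (mod 13).
    The inverse of 2 mod 13 is 7 (since 2·7 = 14 = 1·13 + 1), so t ≡ 7·5 = 35 ≡ 9 (mod 13).
    Then x = 426 + 1224·9 = 11442, valid modulo lcm(1224, 13) = 15912: x ≡ 11442 (mod 15912).
Verify against each original: 11442 mod 9 = 3, 11442 mod 17 = 1, 11442 mod 8 = 2, 11442 mod 13 = 2.

x ≡ 11442 (mod 15912).


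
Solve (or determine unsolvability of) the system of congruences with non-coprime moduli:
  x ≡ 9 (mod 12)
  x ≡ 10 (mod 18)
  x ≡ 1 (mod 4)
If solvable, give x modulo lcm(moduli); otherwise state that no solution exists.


Moduli 12, 18, 4 are not pairwise coprime, so CRT works modulo lcm(m_i) when all pairwise compatibility conditions hold.
Pairwise compatibility: gcd(m_i, m_j) must divide a_i - a_j for every pair.
Merge one congruence at a time:
  Start: x ≡ 9 (mod 12).
  Combine with x ≡ 10 (mod 18): gcd(12, 18) = 6, and 10 - 9 = 1 is NOT divisible by 6.
    ⇒ system is inconsistent (no integer solution).

No solution (the system is inconsistent).


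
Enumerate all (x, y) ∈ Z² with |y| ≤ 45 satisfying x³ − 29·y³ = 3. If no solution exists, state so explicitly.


The equation is x³ - 29y³ = 3. For fixed y, x³ = 29·y³ + 3, so a solution requires the RHS to be a perfect cube.
Strategy: iterate y from -45 to 45, compute RHS = 29·y³ + 3, and check whether it is a (positive or negative) perfect cube.
Check small values of y:
  y = 0: RHS = 3 is not a perfect cube.
  y = 1: RHS = 32 is not a perfect cube.
  y = -1: RHS = -26 is not a perfect cube.
  y = 2: RHS = 235 is not a perfect cube.
  y = -2: RHS = -229 is not a perfect cube.
  y = 3: RHS = 786 is not a perfect cube.
  y = -3: RHS = -780 is not a perfect cube.
Continuing the search up to |y| = 45 finds no solutions either.
No (x, y) in the scanned range satisfies the equation.

No integer solutions with |y| ≤ 45.


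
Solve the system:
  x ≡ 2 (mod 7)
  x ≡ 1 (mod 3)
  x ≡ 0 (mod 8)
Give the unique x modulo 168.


Moduli 7, 3, 8 are pairwise coprime; by CRT there is a unique solution modulo M = 7 · 3 · 8 = 168.
Solve pairwise, accumulating the modulus:
  Start with x ≡ 2 (mod 7).
  Combine with x ≡ 1 (mod 3): since gcd(7, 3) = 1, we get a unique residue mod 21.
    Write x = 2 + 7·t and substitute into x ≡ 1 (mod 3): 7·t ≡ 1 − 2 = -1 (mod 3).
    Reduce coefficients mod 3: 1·t ≡ 2 (mod 3).
    So t ≡ 2 (mod 3).
    Then x = 2 + 7·2 = 16, valid modulo lcm(7, 3) = 21: x ≡ 16 (mod 21).
  Combine with x ≡ 0 (mod 8): since gcd(21, 8) = 1, we get a unique residue mod 168.
    Write x = 16 + 21·t and substitute into x ≡ 0 (mod 8): 21·t ≡ 0 − 16 = -16 (mod 8).
    Reduce coefficients mod 8: 5·t ≡ 0 (mod 8).
    The inverse of 5 mod 8 is 5 (since 5·5 = 25 = 3·8 + 1), so t ≡ 5·0 = 0 ≡ 0 (mod 8).
    Then x = 16 + 21·0 = 16, valid modulo lcm(21, 8) = 168: x ≡ 16 (mod 168).
Verify: 16 mod 7 = 2 ✓, 16 mod 3 = 1 ✓, 16 mod 8 = 0 ✓.

x ≡ 16 (mod 168).


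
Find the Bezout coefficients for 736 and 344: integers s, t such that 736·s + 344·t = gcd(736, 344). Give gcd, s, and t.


Euclidean algorithm on (736, 344) — divide until remainder is 0:
  736 = 2 · 344 + 48
  344 = 7 · 48 + 8
  48 = 6 · 8 + 0
gcd(736, 344) = 8.
Track Bezout coefficients alongside the remainders: start with r₀ = 736 = a·1 + b·0 (s = 1, t = 0) and r₁ = 344 = a·0 + b·1 (s = 0, t = 1); each new remainder r_{k+1} = r_{k-1} − q_k·r_k inherits s_{k+1} = s_{k-1} − q_k·s_k, t_{k+1} = t_{k-1} − q_k·t_k, so r_k = a·s_k + b·t_k at every step:
  q = 2: r = 48, s = 1 − 2·0 = 1, t = 0 − 2·1 = -2  (check: 736·1 + 344·(-2) = 48)
  q = 7: r = 8, s = 0 − 7·1 = -7, t = 1 − 7·(-2) = 15  (check: 736·(-7) + 344·15 = 8)
The row with r = 8 (the gcd) gives the Bezout coefficients s = -7, t = 15.
Result: 736 · (-7) + 344 · (15) = 8.

gcd(736, 344) = 8; s = -7, t = 15 (check: 736·(-7) + 344·15 = 8).


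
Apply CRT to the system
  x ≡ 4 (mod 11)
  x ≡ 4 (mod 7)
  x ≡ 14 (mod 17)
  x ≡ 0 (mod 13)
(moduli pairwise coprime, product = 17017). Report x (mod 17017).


Product of moduli M = 11 · 7 · 17 · 13 = 17017.
Merge one congruence at a time:
  Start: x ≡ 4 (mod 11).
  Combine with x ≡ 4 (mod 7); new modulus lcm = 77.
    Write x = 4 + 11·t and substitute into x ≡ 4 (mod 7): 11·t ≡ 4 − 4 = 0 (mod 7).
    Reduce coefficients mod 7: 4·t ≡ 0 (mod 7).
    The inverse of 4 mod 7 is 2 (since 4·2 = 8 = 1·7 + 1), so t ≡ 2·0 = 0 ≡ 0 (mod 7).
    Then x = 4 + 11·0 = 4, valid modulo lcm(11, 7) = 77: x ≡ 4 (mod 77).
  Combine with x ≡ 14 (mod 17); new modulus lcm = 1309.
    Write x = 4 + 77·t and substitute into x ≡ 14 (mod 17): 77·t ≡ 14 − 4 = 10 (mod 17).
    Reduce coefficients mod 17: 9·t ≡ 10 (mod 17).
    The inverse of 9 mod 17 is 2 (since 9·2 = 18 = 1·17 + 1), so t ≡ 2·10 = 20 ≡ 3 (mod 17).
    Then x = 4 + 77·3 = 235, valid modulo lcm(77, 17) = 1309: x ≡ 235 (mod 1309).
  Combine with x ≡ 0 (mod 13); new modulus lcm = 17017.
    Write x = 235 + 1309·t and substitute into x ≡ 0 (mod 13): 1309·t ≡ 0 − 235 = -235 (mod 13).
    Reduce coefficients mod 13: 9·t ≡ 12 (mod 13).
    The inverse of 9 mod 13 is 3 (since 9·3 = 27 = 2·13 + 1), so t ≡ 3·12 = 36 ≡ 10 (mod 13).
    Then x = 235 + 1309·10 = 13325, valid modulo lcm(1309, 13) = 17017: x ≡ 13325 (mod 17017).
Verify against each original: 13325 mod 11 = 4, 13325 mod 7 = 4, 13325 mod 17 = 14, 13325 mod 13 = 0.

x ≡ 13325 (mod 17017).


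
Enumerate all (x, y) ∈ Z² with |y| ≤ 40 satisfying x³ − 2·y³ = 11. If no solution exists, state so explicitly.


The equation is x³ - 2y³ = 11. For fixed y, x³ = 2·y³ + 11, so a solution requires the RHS to be a perfect cube.
Strategy: iterate y from -40 to 40, compute RHS = 2·y³ + 11, and check whether it is a (positive or negative) perfect cube.
Check small values of y:
  y = 0: RHS = 11 is not a perfect cube.
  y = 1: RHS = 13 is not a perfect cube.
  y = -1: RHS = 9 is not a perfect cube.
  y = 2: RHS = 27 = (3)³ ⇒ x = 3 works.
  y = -2: RHS = -5 is not a perfect cube.
  y = 3: RHS = 65 is not a perfect cube.
  y = -3: RHS = -43 is not a perfect cube.
Continuing the search up to |y| = 40 finds no further solutions beyond those listed.
Collected solutions: (3, 2).

Solutions (with |y| ≤ 40): (3, 2).


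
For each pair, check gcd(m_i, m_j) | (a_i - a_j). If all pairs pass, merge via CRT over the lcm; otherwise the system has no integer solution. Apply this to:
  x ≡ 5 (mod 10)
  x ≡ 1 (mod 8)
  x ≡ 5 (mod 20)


Moduli 10, 8, 20 are not pairwise coprime, so CRT works modulo lcm(m_i) when all pairwise compatibility conditions hold.
Pairwise compatibility: gcd(m_i, m_j) must divide a_i - a_j for every pair.
Merge one congruence at a time:
  Start: x ≡ 5 (mod 10).
  Combine with x ≡ 1 (mod 8): gcd(10, 8) = 2; 1 - 5 = -4, which IS divisible by 2, so compatible.
    Write x = 5 + 10·t and substitute into x ≡ 1 (mod 8): 10·t ≡ 1 − 5 = -4 (mod 8).
    Divide the congruence (and modulus) by g = 2: 5·t ≡ -2 (mod 4).
    Reduce coefficients mod 4: 1·t ≡ 2 (mod 4).
    So t ≡ 2 (mod 4).
    Then x = 5 + 10·2 = 25, valid modulo lcm(10, 8) = 40: x ≡ 25 (mod 40).
  Combine with x ≡ 5 (mod 20): gcd(40, 20) = 20; 5 - 25 = -20, which IS divisible by 20, so compatible.
    Write x = 25 + 40·t and substitute into x ≡ 5 (mod 20): 40·t ≡ 5 − 25 = -20 (mod 20).
    Divide the congruence (and modulus) by g = 20: 2·t ≡ -1 (mod 1).
    Modulo 1 every t works; take t = 0.
    Then x = 25 + 40·0 = 25, valid modulo lcm(40, 20) = 40: x ≡ 25 (mod 40).
Verify: 25 mod 10 = 5, 25 mod 8 = 1, 25 mod 20 = 5.

x ≡ 25 (mod 40).


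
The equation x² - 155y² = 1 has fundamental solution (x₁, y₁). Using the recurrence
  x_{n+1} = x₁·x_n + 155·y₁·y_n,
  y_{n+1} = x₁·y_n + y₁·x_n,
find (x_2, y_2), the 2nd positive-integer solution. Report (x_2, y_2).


Step 1: Find the fundamental solution (x₁, y₁) of x² - 155y² = 1.
  Expand √155 as a continued fraction. a₀ = ⌊√155⌋ = 12; iterate m_{k+1} = d_k·a_k − m_k, d_{k+1} = (155 − m_{k+1}²)/d_k, a_{k+1} = ⌊(a₀ + m_{k+1})/d_{k+1}⌋ (starting m₀ = 0, d₀ = 1), with convergents p_k = a_k·p_{k-1} + p_{k-2}, q_k = a_k·q_{k-1} + q_{k-2} (p₋₁ = 1, q₋₁ = 0):
  k = 0: a₀ = 12; p₀/q₀ = 12/1; p₀² − 155·q₀² = 144 − 155 = -11.
  k = 1: m = 12, d = 11, a = ⌊(12 + 12)/11⌋ = 2; p/q = (2·12 + 1)/(2·1 + 0) = 25/2; p² − 155·q² = 625 − 620 = 5.
  k = 2: m = 10, d = 5, a = ⌊(12 + 10)/5⌋ = 4; p/q = (4·25 + 12)/(4·2 + 1) = 112/9; p² − 155·q² = 12544 − 12555 = -11.
  k = 3: m = 10, d = 11, a = ⌊(12 + 10)/11⌋ = 2; p/q = (2·112 + 25)/(2·9 + 2) = 249/20; p² − 155·q² = 62001 − 62000 = 1.
  The first convergent with p² − 155·q² = 1 gives the fundamental solution (x₁, y₁) = (249, 20).
Step 2: Apply the recurrence (x_{n+1}, y_{n+1}) = (x₁x_n + 155y₁y_n, x₁y_n + y₁x_n) repeatedly.
  From (x_1, y_1) = (249, 20): x_2 = 249·249 + 155·20·20 = 124001; y_2 = 249·20 + 20·249 = 9960.
Step 3: Verify x_2² - 155·y_2² = 15376248001 - 15376248000 = 1 (should be 1). ✓

(x_1, y_1) = (249, 20); (x_2, y_2) = (124001, 9960).


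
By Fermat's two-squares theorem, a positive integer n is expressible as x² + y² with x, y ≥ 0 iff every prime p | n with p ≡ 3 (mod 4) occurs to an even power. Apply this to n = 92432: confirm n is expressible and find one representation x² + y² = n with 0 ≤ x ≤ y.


Step 1: Factor n = 92432 = 2^4 · 53 · 109.
Step 2: Check the mod-4 condition on each prime factor: 2 = 2 (special); 53 ≡ 1 (mod 4), exponent 1; 109 ≡ 1 (mod 4), exponent 1.
All primes ≡ 3 (mod 4) appear to even exponent (or don't appear), so by the two-squares theorem n IS expressible as a sum of two squares.
Step 3: Build a representation. Group n = k² · m with k = 4 and m = 53 · 109 = 5777 (a product of primes ≡ 1 (mod 4)); a representation of m scales to one of n via (k·x)² + (k·y)² = k²(x² + y²). Each prime p ≡ 1 (mod 4) is itself a sum of two squares; find a² by testing p − a² for a perfect square:
  53: 53 − 1² = 52, 53 − 2² = 49 = 7² ⇒ 53 = 2² + 7².
  109: 109 − 1² = 108, 109 − 2² = 105, 109 − 3² = 100 = 10² ⇒ 109 = 3² + 10².
  Combine using the Brahmagupta–Fibonacci identity (a² + b²)(c² + d²) = (ac − bd)² + (ad + bc)² = (ac + bd)² + (ad − bc)²:
  53 · 109 = 5777: from (2² + 7²)(3² + 10²), take (2·3 − 7·10, 2·10 + 7·3) = (6 − 70, 20 + 21) = (-64, 41); dropping signs (only squares matter) gives (64, 41); check 64² + 41² = 4096 + 1681 = 5777 ✓.
  Scale by k = 4: (4·64, 4·41) = (256, 164).
Step 4: Order so x ≤ y and verify: 164² + 256² = 26896 + 65536 = 92432 = n. ✓

n = 92432 = 164² + 256² (one valid representation with x ≤ y).


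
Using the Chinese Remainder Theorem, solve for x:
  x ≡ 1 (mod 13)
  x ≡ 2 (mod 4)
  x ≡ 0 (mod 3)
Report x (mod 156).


Moduli 13, 4, 3 are pairwise coprime; by CRT there is a unique solution modulo M = 13 · 4 · 3 = 156.
Solve pairwise, accumulating the modulus:
  Start with x ≡ 1 (mod 13).
  Combine with x ≡ 2 (mod 4): since gcd(13, 4) = 1, we get a unique residue mod 52.
    Write x = 1 + 13·t and substitute into x ≡ 2 (mod 4): 13·t ≡ 2 − 1 = 1 (mod 4).
    Reduce coefficients mod 4: 1·t ≡ 1 (mod 4).
    So t ≡ 1 (mod 4).
    Then x = 1 + 13·1 = 14, valid modulo lcm(13, 4) = 52: x ≡ 14 (mod 52).
  Combine with x ≡ 0 (mod 3): since gcd(52, 3) = 1, we get a unique residue mod 156.
    Write x = 14 + 52·t and substitute into x ≡ 0 (mod 3): 52·t ≡ 0 − 14 = -14 (mod 3).
    Reduce coefficients mod 3: 1·t ≡ 1 (mod 3).
    So t ≡ 1 (mod 3).
    Then x = 14 + 52·1 = 66, valid modulo lcm(52, 3) = 156: x ≡ 66 (mod 156).
Verify: 66 mod 13 = 1 ✓, 66 mod 4 = 2 ✓, 66 mod 3 = 0 ✓.

x ≡ 66 (mod 156).


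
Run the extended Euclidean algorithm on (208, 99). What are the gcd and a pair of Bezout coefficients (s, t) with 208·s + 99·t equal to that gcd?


Euclidean algorithm on (208, 99) — divide until remainder is 0:
  208 = 2 · 99 + 10
  99 = 9 · 10 + 9
  10 = 1 · 9 + 1
  9 = 9 · 1 + 0
gcd(208, 99) = 1.
Track Bezout coefficients alongside the remainders: start with r₀ = 208 = a·1 + b·0 (s = 1, t = 0) and r₁ = 99 = a·0 + b·1 (s = 0, t = 1); each new remainder r_{k+1} = r_{k-1} − q_k·r_k inherits s_{k+1} = s_{k-1} − q_k·s_k, t_{k+1} = t_{k-1} − q_k·t_k, so r_k = a·s_k + b·t_k at every step:
  q = 2: r = 10, s = 1 − 2·0 = 1, t = 0 − 2·1 = -2  (check: 208·1 + 99·(-2) = 10)
  q = 9: r = 9, s = 0 − 9·1 = -9, t = 1 − 9·(-2) = 19  (check: 208·(-9) + 99·19 = 9)
  q = 1: r = 1, s = 1 − 1·(-9) = 10, t = -2 − 1·19 = -21  (check: 208·10 + 99·(-21) = 1)
The row with r = 1 (the gcd) gives the Bezout coefficients s = 10, t = -21.
Result: 208 · (10) + 99 · (-21) = 1.

gcd(208, 99) = 1; s = 10, t = -21 (check: 208·10 + 99·(-21) = 1).


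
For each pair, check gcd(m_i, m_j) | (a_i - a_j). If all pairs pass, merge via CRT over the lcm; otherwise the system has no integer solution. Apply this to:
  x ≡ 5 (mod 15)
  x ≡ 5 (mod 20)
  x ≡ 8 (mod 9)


Moduli 15, 20, 9 are not pairwise coprime, so CRT works modulo lcm(m_i) when all pairwise compatibility conditions hold.
Pairwise compatibility: gcd(m_i, m_j) must divide a_i - a_j for every pair.
Merge one congruence at a time:
  Start: x ≡ 5 (mod 15).
  Combine with x ≡ 5 (mod 20): gcd(15, 20) = 5; 5 - 5 = 0, which IS divisible by 5, so compatible.
    Write x = 5 + 15·t and substitute into x ≡ 5 (mod 20): 15·t ≡ 5 − 5 = 0 (mod 20).
    Divide the congruence (and modulus) by g = 5: 3·t ≡ 0 (mod 4).
    The inverse of 3 mod 4 is 3 (since 3·3 = 9 = 2·4 + 1), so t ≡ 3·0 = 0 ≡ 0 (mod 4).
    Then x = 5 + 15·0 = 5, valid modulo lcm(15, 20) = 60: x ≡ 5 (mod 60).
  Combine with x ≡ 8 (mod 9): gcd(60, 9) = 3; 8 - 5 = 3, which IS divisible by 3, so compatible.
    Write x = 5 + 60·t and substitute into x ≡ 8 (mod 9): 60·t ≡ 8 − 5 = 3 (mod 9).
    Divide the congruence (and modulus) by g = 3: 20·t ≡ 1 (mod 3).
    Reduce coefficients mod 3: 2·t ≡ 1 (mod 3).
    The inverse of 2 mod 3 is 2 (since 2·2 = 4 = 1·3 + 1), so t ≡ 2·1 = 2 ≡ 2 (mod 3).
    Then x = 5 + 60·2 = 125, valid modulo lcm(60, 9) = 180: x ≡ 125 (mod 180).
Verify: 125 mod 15 = 5, 125 mod 20 = 5, 125 mod 9 = 8.

x ≡ 125 (mod 180).


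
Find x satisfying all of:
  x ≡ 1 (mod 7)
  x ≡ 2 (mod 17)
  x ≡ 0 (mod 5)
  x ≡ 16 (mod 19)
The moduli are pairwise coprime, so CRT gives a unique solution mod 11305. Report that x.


Product of moduli M = 7 · 17 · 5 · 19 = 11305.
Merge one congruence at a time:
  Start: x ≡ 1 (mod 7).
  Combine with x ≡ 2 (mod 17); new modulus lcm = 119.
    Write x = 1 + 7·t and substitute into x ≡ 2 (mod 17): 7·t ≡ 2 − 1 = 1 (mod 17).
    The inverse of 7 mod 17 is 5 (since 7·5 = 35 = 2·17 + 1), so t ≡ 5·1 = 5 ≡ 5 (mod 17).
    Then x = 1 + 7·5 = 36, valid modulo lcm(7, 17) = 119: x ≡ 36 (mod 119).
  Combine with x ≡ 0 (mod 5); new modulus lcm = 595.
    Write x = 36 + 119·t and substitute into x ≡ 0 (mod 5): 119·t ≡ 0 − 36 = -36 (mod 5).
    Reduce coefficients mod 5: 4·t ≡ 4 (mod 5).
    The inverse of 4 mod 5 is 4 (since 4·4 = 16 = 3·5 + 1), so t ≡ 4·4 = 16 ≡ 1 (mod 5).
    Then x = 36 + 119·1 = 155, valid modulo lcm(119, 5) = 595: x ≡ 155 (mod 595).
  Combine with x ≡ 16 (mod 19); new modulus lcm = 11305.
    Write x = 155 + 595·t and substitute into x ≡ 16 (mod 19): 595·t ≡ 16 − 155 = -139 (mod 19).
    Reduce coefficients mod 19: 6·t ≡ 13 (mod 19).
    The inverse of 6 mod 19 is 16 (since 6·16 = 96 = 5·19 + 1), so t ≡ 16·13 = 208 ≡ 18 (mod 19).
    Then x = 155 + 595·18 = 10865, valid modulo lcm(595, 19) = 11305: x ≡ 10865 (mod 11305).
Verify against each original: 10865 mod 7 = 1, 10865 mod 17 = 2, 10865 mod 5 = 0, 10865 mod 19 = 16.

x ≡ 10865 (mod 11305).


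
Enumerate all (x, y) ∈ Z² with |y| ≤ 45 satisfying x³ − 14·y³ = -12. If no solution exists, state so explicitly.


The equation is x³ - 14y³ = -12. For fixed y, x³ = 14·y³ − 12, so a solution requires the RHS to be a perfect cube.
Strategy: iterate y from -45 to 45, compute RHS = 14·y³ − 12, and check whether it is a (positive or negative) perfect cube.
Check small values of y:
  y = 0: RHS = -12 is not a perfect cube.
  y = 1: RHS = 2 is not a perfect cube.
  y = -1: RHS = -26 is not a perfect cube.
  y = 2: RHS = 100 is not a perfect cube.
  y = -2: RHS = -124 is not a perfect cube.
  y = 3: RHS = 366 is not a perfect cube.
  y = -3: RHS = -390 is not a perfect cube.
Continuing the search up to |y| = 45 finds no solutions either.
No (x, y) in the scanned range satisfies the equation.

No integer solutions with |y| ≤ 45.


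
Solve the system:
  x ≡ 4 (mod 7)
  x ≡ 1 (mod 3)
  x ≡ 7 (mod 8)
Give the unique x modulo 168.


Moduli 7, 3, 8 are pairwise coprime; by CRT there is a unique solution modulo M = 7 · 3 · 8 = 168.
Solve pairwise, accumulating the modulus:
  Start with x ≡ 4 (mod 7).
  Combine with x ≡ 1 (mod 3): since gcd(7, 3) = 1, we get a unique residue mod 21.
    Write x = 4 + 7·t and substitute into x ≡ 1 (mod 3): 7·t ≡ 1 − 4 = -3 (mod 3).
    Reduce coefficients mod 3: 1·t ≡ 0 (mod 3).
    So t ≡ 0 (mod 3).
    Then x = 4 + 7·0 = 4, valid modulo lcm(7, 3) = 21: x ≡ 4 (mod 21).
  Combine with x ≡ 7 (mod 8): since gcd(21, 8) = 1, we get a unique residue mod 168.
    Write x = 4 + 21·t and substitute into x ≡ 7 (mod 8): 21·t ≡ 7 − 4 = 3 (mod 8).
    Reduce coefficients mod 8: 5·t ≡ 3 (mod 8).
    The inverse of 5 mod 8 is 5 (since 5·5 = 25 = 3·8 + 1), so t ≡ 5·3 = 15 ≡ 7 (mod 8).
    Then x = 4 + 21·7 = 151, valid modulo lcm(21, 8) = 168: x ≡ 151 (mod 168).
Verify: 151 mod 7 = 4 ✓, 151 mod 3 = 1 ✓, 151 mod 8 = 7 ✓.

x ≡ 151 (mod 168).


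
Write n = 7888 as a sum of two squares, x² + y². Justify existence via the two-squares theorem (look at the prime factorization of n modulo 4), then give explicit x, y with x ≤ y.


Step 1: Factor n = 7888 = 2^4 · 17 · 29.
Step 2: Check the mod-4 condition on each prime factor: 2 = 2 (special); 17 ≡ 1 (mod 4), exponent 1; 29 ≡ 1 (mod 4), exponent 1.
All primes ≡ 3 (mod 4) appear to even exponent (or don't appear), so by the two-squares theorem n IS expressible as a sum of two squares.
Step 3: Build a representation. Group n = k² · m with k = 4 and m = 17 · 29 = 493 (a product of primes ≡ 1 (mod 4)); a representation of m scales to one of n via (k·x)² + (k·y)² = k²(x² + y²). Each prime p ≡ 1 (mod 4) is itself a sum of two squares; find a² by testing p − a² for a perfect square:
  17: 17 − 1² = 16 = 4² ⇒ 17 = 1² + 4².
  29: 29 − 1² = 28, 29 − 2² = 25 = 5² ⇒ 29 = 2² + 5².
  Combine using the Brahmagupta–Fibonacci identity (a² + b²)(c² + d²) = (ac − bd)² + (ad + bc)² = (ac + bd)² + (ad − bc)²:
  17 · 29 = 493: from (1² + 4²)(2² + 5²), take (1·2 − 4·5, 1·5 + 4·2) = (2 − 20, 5 + 8) = (-18, 13); dropping signs (only squares matter) gives (18, 13); check 18² + 13² = 324 + 169 = 493 ✓.
  Scale by k = 4: (4·18, 4·13) = (72, 52).
Step 4: Order so x ≤ y and verify: 52² + 72² = 2704 + 5184 = 7888 = n. ✓

n = 7888 = 52² + 72² (one valid representation with x ≤ y).


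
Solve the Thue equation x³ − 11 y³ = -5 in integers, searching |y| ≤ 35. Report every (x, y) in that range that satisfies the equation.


The equation is x³ - 11y³ = -5. For fixed y, x³ = 11·y³ − 5, so a solution requires the RHS to be a perfect cube.
Strategy: iterate y from -35 to 35, compute RHS = 11·y³ − 5, and check whether it is a (positive or negative) perfect cube.
Check small values of y:
  y = 0: RHS = -5 is not a perfect cube.
  y = 1: RHS = 6 is not a perfect cube.
  y = -1: RHS = -16 is not a perfect cube.
  y = 2: RHS = 83 is not a perfect cube.
  y = -2: RHS = -93 is not a perfect cube.
  y = 3: RHS = 292 is not a perfect cube.
  y = -3: RHS = -302 is not a perfect cube.
Continuing the search up to |y| = 35 finds no solutions either.
No (x, y) in the scanned range satisfies the equation.

No integer solutions with |y| ≤ 35.


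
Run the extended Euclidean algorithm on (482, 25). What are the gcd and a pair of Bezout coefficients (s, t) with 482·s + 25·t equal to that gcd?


Euclidean algorithm on (482, 25) — divide until remainder is 0:
  482 = 19 · 25 + 7
  25 = 3 · 7 + 4
  7 = 1 · 4 + 3
  4 = 1 · 3 + 1
  3 = 3 · 1 + 0
gcd(482, 25) = 1.
Track Bezout coefficients alongside the remainders: start with r₀ = 482 = a·1 + b·0 (s = 1, t = 0) and r₁ = 25 = a·0 + b·1 (s = 0, t = 1); each new remainder r_{k+1} = r_{k-1} − q_k·r_k inherits s_{k+1} = s_{k-1} − q_k·s_k, t_{k+1} = t_{k-1} − q_k·t_k, so r_k = a·s_k + b·t_k at every step:
  q = 19: r = 7, s = 1 − 19·0 = 1, t = 0 − 19·1 = -19  (check: 482·1 + 25·(-19) = 7)
  q = 3: r = 4, s = 0 − 3·1 = -3, t = 1 − 3·(-19) = 58  (check: 482·(-3) + 25·58 = 4)
  q = 1: r = 3, s = 1 − 1·(-3) = 4, t = -19 − 1·58 = -77  (check: 482·4 + 25·(-77) = 3)
  q = 1: r = 1, s = -3 − 1·4 = -7, t = 58 − 1·(-77) = 135  (check: 482·(-7) + 25·135 = 1)
The row with r = 1 (the gcd) gives the Bezout coefficients s = -7, t = 135.
Result: 482 · (-7) + 25 · (135) = 1.

gcd(482, 25) = 1; s = -7, t = 135 (check: 482·(-7) + 25·135 = 1).


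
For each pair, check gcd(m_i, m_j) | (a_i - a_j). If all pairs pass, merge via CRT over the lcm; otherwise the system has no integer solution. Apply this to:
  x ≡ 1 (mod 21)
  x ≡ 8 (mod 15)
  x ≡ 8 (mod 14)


Moduli 21, 15, 14 are not pairwise coprime, so CRT works modulo lcm(m_i) when all pairwise compatibility conditions hold.
Pairwise compatibility: gcd(m_i, m_j) must divide a_i - a_j for every pair.
Merge one congruence at a time:
  Start: x ≡ 1 (mod 21).
  Combine with x ≡ 8 (mod 15): gcd(21, 15) = 3, and 8 - 1 = 7 is NOT divisible by 3.
    ⇒ system is inconsistent (no integer solution).

No solution (the system is inconsistent).


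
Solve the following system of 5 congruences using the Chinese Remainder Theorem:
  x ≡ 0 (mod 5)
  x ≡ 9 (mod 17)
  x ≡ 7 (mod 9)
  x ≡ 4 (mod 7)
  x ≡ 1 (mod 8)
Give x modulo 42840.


Product of moduli M = 5 · 17 · 9 · 7 · 8 = 42840.
Merge one congruence at a time:
  Start: x ≡ 0 (mod 5).
  Combine with x ≡ 9 (mod 17); new modulus lcm = 85.
    Write x = 0 + 5·t and substitute into x ≡ 9 (mod 17): 5·t ≡ 9 − 0 = 9 (mod 17).
    The inverse of 5 mod 17 is 7 (since 5·7 = 35 = 2·17 + 1), so t ≡ 7·9 = 63 ≡ 12 (mod 17).
    Then x = 0 + 5·12 = 60, valid modulo lcm(5, 17) = 85: x ≡ 60 (mod 85).
  Combine with x ≡ 7 (mod 9); new modulus lcm = 765.
    Write x = 60 + 85·t and substitute into x ≡ 7 (mod 9): 85·t ≡ 7 − 60 = -53 (mod 9).
    Reduce coefficients mod 9: 4·t ≡ 1 (mod 9).
    The inverse of 4 mod 9 is 7 (since 4·7 = 28 = 3·9 + 1), so t ≡ 7·1 = 7 ≡ 7 (mod 9).
    Then x = 60 + 85·7 = 655, valid modulo lcm(85, 9) = 765: x ≡ 655 (mod 765).
  Combine with x ≡ 4 (mod 7); new modulus lcm = 5355.
    Write x = 655 + 765·t and substitute into x ≡ 4 (mod 7): 765·t ≡ 4 − 655 = -651 (mod 7).
    Reduce coefficients mod 7: 2·t ≡ 0 (mod 7).
    The inverse of 2 mod 7 is 4 (since 2·4 = 8 = 1·7 + 1), so t ≡ 4·0 = 0 ≡ 0 (mod 7).
    Then x = 655 + 765·0 = 655, valid modulo lcm(765, 7) = 5355: x ≡ 655 (mod 5355).
  Combine with x ≡ 1 (mod 8); new modulus lcm = 42840.
    Write x = 655 + 5355·t and substitute into x ≡ 1 (mod 8): 5355·t ≡ 1 − 655 = -654 (mod 8).
    Reduce coefficients mod 8: 3·t ≡ 2 (mod 8).
    The inverse of 3 mod 8 is 3 (since 3·3 = 9 = 1·8 + 1), so t ≡ 3·2 = 6 ≡ 6 (mod 8).
    Then x = 655 + 5355·6 = 32785, valid modulo lcm(5355, 8) = 42840: x ≡ 32785 (mod 42840).
Verify against each original: 32785 mod 5 = 0, 32785 mod 17 = 9, 32785 mod 9 = 7, 32785 mod 7 = 4, 32785 mod 8 = 1.

x ≡ 32785 (mod 42840).


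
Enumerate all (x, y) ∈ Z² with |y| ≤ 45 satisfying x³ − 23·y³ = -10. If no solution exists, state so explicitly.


The equation is x³ - 23y³ = -10. For fixed y, x³ = 23·y³ − 10, so a solution requires the RHS to be a perfect cube.
Strategy: iterate y from -45 to 45, compute RHS = 23·y³ − 10, and check whether it is a (positive or negative) perfect cube.
Check small values of y:
  y = 0: RHS = -10 is not a perfect cube.
  y = 1: RHS = 13 is not a perfect cube.
  y = -1: RHS = -33 is not a perfect cube.
  y = 2: RHS = 174 is not a perfect cube.
  y = -2: RHS = -194 is not a perfect cube.
  y = 3: RHS = 611 is not a perfect cube.
  y = -3: RHS = -631 is not a perfect cube.
Continuing the search up to |y| = 45 finds no solutions either.
No (x, y) in the scanned range satisfies the equation.

No integer solutions with |y| ≤ 45.


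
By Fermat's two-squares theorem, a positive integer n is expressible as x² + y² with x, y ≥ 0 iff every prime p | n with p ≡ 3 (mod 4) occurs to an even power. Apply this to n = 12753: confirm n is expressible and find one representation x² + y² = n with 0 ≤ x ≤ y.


Step 1: Factor n = 12753 = 3^2 · 13 · 109.
Step 2: Check the mod-4 condition on each prime factor: 3 ≡ 3 (mod 4), exponent 2 (must be even); 13 ≡ 1 (mod 4), exponent 1; 109 ≡ 1 (mod 4), exponent 1.
All primes ≡ 3 (mod 4) appear to even exponent (or don't appear), so by the two-squares theorem n IS expressible as a sum of two squares.
Step 3: Build a representation. Group n = k² · m with k = 3 and m = 13 · 109 = 1417 (a product of primes ≡ 1 (mod 4)); a representation of m scales to one of n via (k·x)² + (k·y)² = k²(x² + y²). Each prime p ≡ 1 (mod 4) is itself a sum of two squares; find a² by testing p − a² for a perfect square:
  13: 13 − 1² = 12, 13 − 2² = 9 = 3² ⇒ 13 = 2² + 3².
  109: 109 − 1² = 108, 109 − 2² = 105, 109 − 3² = 100 = 10² ⇒ 109 = 3² + 10².
  Combine using the Brahmagupta–Fibonacci identity (a² + b²)(c² + d²) = (ac − bd)² + (ad + bc)² = (ac + bd)² + (ad − bc)²:
  13 · 109 = 1417: from (2² + 3²)(3² + 10²), take (2·3 − 3·10, 2·10 + 3·3) = (6 − 30, 20 + 9) = (-24, 29); dropping signs (only squares matter) gives (24, 29); check 24² + 29² = 576 + 841 = 1417 ✓.
  Scale by k = 3: (3·24, 3·29) = (72, 87).
Step 4: Order so x ≤ y and verify: 72² + 87² = 5184 + 7569 = 12753 = n. ✓

n = 12753 = 72² + 87² (one valid representation with x ≤ y).


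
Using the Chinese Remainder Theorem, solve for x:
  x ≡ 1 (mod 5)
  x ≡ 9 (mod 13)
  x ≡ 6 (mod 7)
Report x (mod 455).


Moduli 5, 13, 7 are pairwise coprime; by CRT there is a unique solution modulo M = 5 · 13 · 7 = 455.
Solve pairwise, accumulating the modulus:
  Start with x ≡ 1 (mod 5).
  Combine with x ≡ 9 (mod 13): since gcd(5, 13) = 1, we get a unique residue mod 65.
    Write x = 1 + 5·t and substitute into x ≡ 9 (mod 13): 5·t ≡ 9 − 1 = 8 (mod 13).
    The inverse of 5 mod 13 is 8 (since 5·8 = 40 = 3·13 + 1), so t ≡ 8·8 = 64 ≡ 12 (mod 13).
    Then x = 1 + 5·12 = 61, valid modulo lcm(5, 13) = 65: x ≡ 61 (mod 65).
  Combine with x ≡ 6 (mod 7): since gcd(65, 7) = 1, we get a unique residue mod 455.
    Write x = 61 + 65·t and substitute into x ≡ 6 (mod 7): 65·t ≡ 6 − 61 = -55 (mod 7).
    Reduce coefficients mod 7: 2·t ≡ 1 (mod 7).
    The inverse of 2 mod 7 is 4 (since 2·4 = 8 = 1·7 + 1), so t ≡ 4·1 = 4 ≡ 4 (mod 7).
    Then x = 61 + 65·4 = 321, valid modulo lcm(65, 7) = 455: x ≡ 321 (mod 455).
Verify: 321 mod 5 = 1 ✓, 321 mod 13 = 9 ✓, 321 mod 7 = 6 ✓.

x ≡ 321 (mod 455).


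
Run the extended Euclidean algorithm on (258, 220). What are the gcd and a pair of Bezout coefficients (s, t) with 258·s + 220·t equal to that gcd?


Euclidean algorithm on (258, 220) — divide until remainder is 0:
  258 = 1 · 220 + 38
  220 = 5 · 38 + 30
  38 = 1 · 30 + 8
  30 = 3 · 8 + 6
  8 = 1 · 6 + 2
  6 = 3 · 2 + 0
gcd(258, 220) = 2.
Track Bezout coefficients alongside the remainders: start with r₀ = 258 = a·1 + b·0 (s = 1, t = 0) and r₁ = 220 = a·0 + b·1 (s = 0, t = 1); each new remainder r_{k+1} = r_{k-1} − q_k·r_k inherits s_{k+1} = s_{k-1} − q_k·s_k, t_{k+1} = t_{k-1} − q_k·t_k, so r_k = a·s_k + b·t_k at every step:
  q = 1: r = 38, s = 1 − 1·0 = 1, t = 0 − 1·1 = -1  (check: 258·1 + 220·(-1) = 38)
  q = 5: r = 30, s = 0 − 5·1 = -5, t = 1 − 5·(-1) = 6  (check: 258·(-5) + 220·6 = 30)
  q = 1: r = 8, s = 1 − 1·(-5) = 6, t = -1 − 1·6 = -7  (check: 258·6 + 220·(-7) = 8)
  q = 3: r = 6, s = -5 − 3·6 = -23, t = 6 − 3·(-7) = 27  (check: 258·(-23) + 220·27 = 6)
  q = 1: r = 2, s = 6 − 1·(-23) = 29, t = -7 − 1·27 = -34  (check: 258·29 + 220·(-34) = 2)
The row with r = 2 (the gcd) gives the Bezout coefficients s = 29, t = -34.
Result: 258 · (29) + 220 · (-34) = 2.

gcd(258, 220) = 2; s = 29, t = -34 (check: 258·29 + 220·(-34) = 2).


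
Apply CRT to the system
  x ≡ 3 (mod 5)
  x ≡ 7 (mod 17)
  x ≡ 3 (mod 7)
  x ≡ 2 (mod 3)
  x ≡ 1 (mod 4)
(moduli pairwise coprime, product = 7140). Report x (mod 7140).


Product of moduli M = 5 · 17 · 7 · 3 · 4 = 7140.
Merge one congruence at a time:
  Start: x ≡ 3 (mod 5).
  Combine with x ≡ 7 (mod 17); new modulus lcm = 85.
    Write x = 3 + 5·t and substitute into x ≡ 7 (mod 17): 5·t ≡ 7 − 3 = 4 (mod 17).
    The inverse of 5 mod 17 is 7 (since 5·7 = 35 = 2·17 + 1), so t ≡ 7·4 = 28 ≡ 11 (mod 17).
    Then x = 3 + 5·11 = 58, valid modulo lcm(5, 17) = 85: x ≡ 58 (mod 85).
  Combine with x ≡ 3 (mod 7); new modulus lcm = 595.
    Write x = 58 + 85·t and substitute into x ≡ 3 (mod 7): 85·t ≡ 3 − 58 = -55 (mod 7).
    Reduce coefficients mod 7: 1·t ≡ 1 (mod 7).
    So t ≡ 1 (mod 7).
    Then x = 58 + 85·1 = 143, valid modulo lcm(85, 7) = 595: x ≡ 143 (mod 595).
  Combine with x ≡ 2 (mod 3); new modulus lcm = 1785.
    Write x = 143 + 595·t and substitute into x ≡ 2 (mod 3): 595·t ≡ 2 − 143 = -141 (mod 3).
    Reduce coefficients mod 3: 1·t ≡ 0 (mod 3).
    So t ≡ 0 (mod 3).
    Then x = 143 + 595·0 = 143, valid modulo lcm(595, 3) = 1785: x ≡ 143 (mod 1785).
  Combine with x ≡ 1 (mod 4); new modulus lcm = 7140.
    Write x = 143 + 1785·t and substitute into x ≡ 1 (mod 4): 1785·t ≡ 1 − 143 = -142 (mod 4).
    Reduce coefficients mod 4: 1·t ≡ 2 (mod 4).
    So t ≡ 2 (mod 4).
    Then x = 143 + 1785·2 = 3713, valid modulo lcm(1785, 4) = 7140: x ≡ 3713 (mod 7140).
Verify against each original: 3713 mod 5 = 3, 3713 mod 17 = 7, 3713 mod 7 = 3, 3713 mod 3 = 2, 3713 mod 4 = 1.

x ≡ 3713 (mod 7140).
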